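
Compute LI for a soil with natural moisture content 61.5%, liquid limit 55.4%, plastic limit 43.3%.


Result: 1.504

Derivation:
First compute the plasticity index:
PI = LL - PL = 55.4 - 43.3 = 12.1
Then compute the liquidity index:
LI = (w - PL) / PI
LI = (61.5 - 43.3) / 12.1
LI = 1.504


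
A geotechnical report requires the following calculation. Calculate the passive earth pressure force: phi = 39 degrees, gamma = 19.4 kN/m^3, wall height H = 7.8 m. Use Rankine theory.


Result: 2593.99 kN/m

Derivation:
Compute passive earth pressure coefficient:
Kp = tan^2(45 + phi/2) = tan^2(64.5) = 4.395495
Compute passive force:
Pp = 0.5 * Kp * gamma * H^2
Pp = 0.5 * 4.395495 * 19.4 * 7.8^2
Pp = 2593.99 kN/m


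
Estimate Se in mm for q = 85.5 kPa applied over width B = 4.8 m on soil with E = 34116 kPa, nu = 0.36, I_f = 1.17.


Result: 12.251 mm

Derivation:
Using Se = q * B * (1 - nu^2) * I_f / E
1 - nu^2 = 1 - 0.36^2 = 0.8704
Se = 85.5 * 4.8 * 0.8704 * 1.17 / 34116
Se = 0.012251 m
Convert to mm: Se = 0.012251 * 1000 = 12.251 mm


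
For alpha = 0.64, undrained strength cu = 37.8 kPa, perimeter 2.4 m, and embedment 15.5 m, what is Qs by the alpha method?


Using Qs = alpha * cu * perimeter * L
Qs = 0.64 * 37.8 * 2.4 * 15.5
Qs = 899.94 kN


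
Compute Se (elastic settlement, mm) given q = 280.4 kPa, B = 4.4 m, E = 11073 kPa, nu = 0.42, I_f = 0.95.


Using Se = q * B * (1 - nu^2) * I_f / E
1 - nu^2 = 1 - 0.42^2 = 0.8236
Se = 280.4 * 4.4 * 0.8236 * 0.95 / 11073
Se = 0.087178 m
Convert to mm: Se = 0.087178 * 1000 = 87.178 mm


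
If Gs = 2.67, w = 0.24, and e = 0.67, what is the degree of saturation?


Using S = Gs * w / e
S = 2.67 * 0.24 / 0.67
S = 0.9564


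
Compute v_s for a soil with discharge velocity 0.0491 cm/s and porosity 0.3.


Using v_s = v_d / n
v_s = 0.0491 / 0.3
v_s = 0.16367 cm/s


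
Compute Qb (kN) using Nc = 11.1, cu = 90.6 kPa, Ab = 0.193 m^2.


Result: 194.09 kN

Derivation:
Using Qb = Nc * cu * Ab
Qb = 11.1 * 90.6 * 0.193
Qb = 194.09 kN


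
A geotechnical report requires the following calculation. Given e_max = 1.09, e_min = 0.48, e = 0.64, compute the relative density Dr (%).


Using Dr = (e_max - e) / (e_max - e_min) * 100
e_max - e = 1.09 - 0.64 = 0.45
e_max - e_min = 1.09 - 0.48 = 0.61
Dr = 0.45 / 0.61 * 100
Dr = 73.77 %


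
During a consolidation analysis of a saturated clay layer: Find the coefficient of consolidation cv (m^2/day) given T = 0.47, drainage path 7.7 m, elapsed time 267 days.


Result: 0.10437 m^2/day

Derivation:
Using cv = T * H_dr^2 / t
H_dr^2 = 7.7^2 = 59.29
cv = 0.47 * 59.29 / 267
cv = 0.10437 m^2/day


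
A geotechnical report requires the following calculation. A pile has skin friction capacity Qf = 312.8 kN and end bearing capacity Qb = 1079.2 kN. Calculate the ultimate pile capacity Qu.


Using Qu = Qf + Qb
Qu = 312.8 + 1079.2
Qu = 1392.0 kN


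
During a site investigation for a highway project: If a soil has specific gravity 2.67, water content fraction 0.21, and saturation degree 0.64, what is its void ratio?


Result: 0.8761

Derivation:
Using the relation e = Gs * w / S
e = 2.67 * 0.21 / 0.64
e = 0.8761


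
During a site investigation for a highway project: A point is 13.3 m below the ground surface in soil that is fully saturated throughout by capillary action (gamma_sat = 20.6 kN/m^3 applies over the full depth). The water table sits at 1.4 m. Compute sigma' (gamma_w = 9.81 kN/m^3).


Total stress = gamma_sat * depth
sigma = 20.6 * 13.3 = 273.98 kPa
Pore water pressure u = gamma_w * (depth - d_wt)
u = 9.81 * (13.3 - 1.4) = 116.739 kPa
Effective stress = sigma - u
sigma' = 273.98 - 116.739 = 157.24 kPa


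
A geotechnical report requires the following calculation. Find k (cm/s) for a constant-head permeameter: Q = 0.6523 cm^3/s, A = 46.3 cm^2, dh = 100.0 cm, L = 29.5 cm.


Compute hydraulic gradient:
i = dh / L = 100.0 / 29.5 = 3.38983
Then apply Darcy's law:
k = Q / (A * i)
k = 0.6523 / (46.3 * 3.38983)
k = 0.6523 / 156.949
k = 0.004156 cm/s


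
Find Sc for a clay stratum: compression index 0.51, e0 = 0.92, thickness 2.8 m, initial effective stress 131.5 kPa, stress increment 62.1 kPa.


Result: 0.1249 m

Derivation:
Using Sc = Cc * H / (1 + e0) * log10((sigma0 + delta_sigma) / sigma0)
Stress ratio = (131.5 + 62.1) / 131.5 = 1.47224
log10(1.47224) = 0.16798
Cc * H / (1 + e0) = 0.51 * 2.8 / (1 + 0.92) = 0.74375
Sc = 0.74375 * 0.16798
Sc = 0.1249 m


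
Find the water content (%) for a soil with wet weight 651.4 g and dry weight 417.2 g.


Result: 56.14 %

Derivation:
Using w = (m_wet - m_dry) / m_dry * 100
m_wet - m_dry = 651.4 - 417.2 = 234.2 g
w = 234.2 / 417.2 * 100
w = 56.14 %


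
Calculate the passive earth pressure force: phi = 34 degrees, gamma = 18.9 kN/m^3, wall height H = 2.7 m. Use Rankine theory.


Compute passive earth pressure coefficient:
Kp = tan^2(45 + phi/2) = tan^2(62.0) = 3.537132
Compute passive force:
Pp = 0.5 * Kp * gamma * H^2
Pp = 0.5 * 3.537132 * 18.9 * 2.7^2
Pp = 243.67 kN/m


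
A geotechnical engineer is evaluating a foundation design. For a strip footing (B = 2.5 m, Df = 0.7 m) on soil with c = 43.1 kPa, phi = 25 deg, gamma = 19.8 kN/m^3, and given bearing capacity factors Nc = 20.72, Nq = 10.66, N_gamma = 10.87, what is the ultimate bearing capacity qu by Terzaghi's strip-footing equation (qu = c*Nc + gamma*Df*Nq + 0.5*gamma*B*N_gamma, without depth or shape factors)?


Compute qu = c*Nc + gamma*Df*Nq + 0.5*gamma*B*N_gamma
Term 1: 43.1 * 20.72 = 893.032
Term 2: 19.8 * 0.7 * 10.66 = 147.7476
Term 3: 0.5 * 19.8 * 2.5 * 10.87 = 269.0325
qu = 893.032 + 147.7476 + 269.0325
qu = 1309.81 kPa


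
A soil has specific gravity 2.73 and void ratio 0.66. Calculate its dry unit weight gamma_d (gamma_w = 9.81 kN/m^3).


Using gamma_d = Gs * gamma_w / (1 + e)
gamma_d = 2.73 * 9.81 / (1 + 0.66)
gamma_d = 2.73 * 9.81 / 1.66
gamma_d = 16.133 kN/m^3


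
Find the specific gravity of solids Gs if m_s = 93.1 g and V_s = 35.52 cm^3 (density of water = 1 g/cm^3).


Result: 2.621

Derivation:
Using Gs = m_s / (V_s * rho_w)
Since rho_w = 1 g/cm^3:
Gs = 93.1 / 35.52
Gs = 2.621


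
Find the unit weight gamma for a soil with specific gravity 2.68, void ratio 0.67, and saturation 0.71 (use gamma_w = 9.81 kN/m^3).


Using gamma = gamma_w * (Gs + S*e) / (1 + e)
Numerator: Gs + S*e = 2.68 + 0.71*0.67 = 3.1557
Denominator: 1 + e = 1 + 0.67 = 1.67
gamma = 9.81 * 3.1557 / 1.67
gamma = 18.537 kN/m^3


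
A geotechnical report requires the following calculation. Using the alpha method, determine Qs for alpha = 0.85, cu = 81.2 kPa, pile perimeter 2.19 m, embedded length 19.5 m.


Using Qs = alpha * cu * perimeter * L
Qs = 0.85 * 81.2 * 2.19 * 19.5
Qs = 2947.5 kN


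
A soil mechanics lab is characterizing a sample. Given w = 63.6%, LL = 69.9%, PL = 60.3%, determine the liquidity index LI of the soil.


First compute the plasticity index:
PI = LL - PL = 69.9 - 60.3 = 9.6
Then compute the liquidity index:
LI = (w - PL) / PI
LI = (63.6 - 60.3) / 9.6
LI = 0.344


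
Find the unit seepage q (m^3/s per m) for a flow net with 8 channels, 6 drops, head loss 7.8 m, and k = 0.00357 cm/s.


Result: 0.0003713 m^3/s per m

Derivation:
Convert k to m/s for unit consistency with H:
k = 0.00357 cm/s = 0.00357 / 100 m/s = 3.57e-05 m/s
Using q = k * H * Nf / Nd
Nf / Nd = 8 / 6 = 1.3333
q = 3.57e-05 * 7.8 * 1.3333
q = 0.0003713 m^3/s per m


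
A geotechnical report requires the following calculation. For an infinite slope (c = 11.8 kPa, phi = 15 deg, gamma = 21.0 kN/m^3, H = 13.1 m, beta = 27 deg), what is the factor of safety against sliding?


Result: 0.632

Derivation:
Using Fs = c / (gamma*H*sin(beta)*cos(beta)) + tan(phi)/tan(beta)
Cohesion contribution = 11.8 / (21.0*13.1*sin(27)*cos(27))
Cohesion contribution = 0.106039
Friction contribution = tan(15)/tan(27) = 0.52588
Fs = 0.106039 + 0.52588
Fs = 0.632


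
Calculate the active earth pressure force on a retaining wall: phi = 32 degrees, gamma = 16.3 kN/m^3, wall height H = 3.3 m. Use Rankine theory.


Result: 27.27 kN/m

Derivation:
Compute active earth pressure coefficient:
Ka = tan^2(45 - phi/2) = tan^2(29.0) = 0.307259
Compute active force:
Pa = 0.5 * Ka * gamma * H^2
Pa = 0.5 * 0.307259 * 16.3 * 3.3^2
Pa = 27.27 kN/m


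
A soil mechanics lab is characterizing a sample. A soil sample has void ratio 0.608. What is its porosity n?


Using the relation n = e / (1 + e)
n = 0.608 / (1 + 0.608)
n = 0.608 / 1.608
n = 0.3781


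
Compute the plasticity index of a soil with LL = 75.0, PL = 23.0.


Using PI = LL - PL
PI = 75.0 - 23.0
PI = 52.0


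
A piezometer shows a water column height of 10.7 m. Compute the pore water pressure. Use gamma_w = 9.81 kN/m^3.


Result: 104.97 kPa

Derivation:
Using u = gamma_w * h_w
u = 9.81 * 10.7
u = 104.97 kPa


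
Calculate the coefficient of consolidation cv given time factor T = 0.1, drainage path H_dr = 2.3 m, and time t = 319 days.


Using cv = T * H_dr^2 / t
H_dr^2 = 2.3^2 = 5.29
cv = 0.1 * 5.29 / 319
cv = 0.00166 m^2/day


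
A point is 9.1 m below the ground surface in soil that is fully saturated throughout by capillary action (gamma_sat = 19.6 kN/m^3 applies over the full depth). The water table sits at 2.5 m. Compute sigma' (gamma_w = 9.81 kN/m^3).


Total stress = gamma_sat * depth
sigma = 19.6 * 9.1 = 178.36 kPa
Pore water pressure u = gamma_w * (depth - d_wt)
u = 9.81 * (9.1 - 2.5) = 64.746 kPa
Effective stress = sigma - u
sigma' = 178.36 - 64.746 = 113.61 kPa


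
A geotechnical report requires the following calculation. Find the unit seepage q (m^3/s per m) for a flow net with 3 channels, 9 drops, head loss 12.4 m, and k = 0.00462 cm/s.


Convert k to m/s for unit consistency with H:
k = 0.00462 cm/s = 0.00462 / 100 m/s = 4.62e-05 m/s
Using q = k * H * Nf / Nd
Nf / Nd = 3 / 9 = 0.3333
q = 4.62e-05 * 12.4 * 0.3333
q = 0.000191 m^3/s per m


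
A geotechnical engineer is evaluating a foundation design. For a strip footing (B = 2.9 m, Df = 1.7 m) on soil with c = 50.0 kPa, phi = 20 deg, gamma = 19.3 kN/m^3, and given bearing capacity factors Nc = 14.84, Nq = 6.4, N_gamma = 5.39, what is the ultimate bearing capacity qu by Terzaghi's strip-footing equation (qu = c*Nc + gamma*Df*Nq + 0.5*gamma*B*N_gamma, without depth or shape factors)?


Compute qu = c*Nc + gamma*Df*Nq + 0.5*gamma*B*N_gamma
Term 1: 50.0 * 14.84 = 742.0
Term 2: 19.3 * 1.7 * 6.4 = 209.984
Term 3: 0.5 * 19.3 * 2.9 * 5.39 = 150.83915
qu = 742.0 + 209.984 + 150.83915
qu = 1102.82 kPa


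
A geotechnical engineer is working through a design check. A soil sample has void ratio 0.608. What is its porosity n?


Result: 0.3781

Derivation:
Using the relation n = e / (1 + e)
n = 0.608 / (1 + 0.608)
n = 0.608 / 1.608
n = 0.3781


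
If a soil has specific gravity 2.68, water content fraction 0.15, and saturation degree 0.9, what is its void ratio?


Using the relation e = Gs * w / S
e = 2.68 * 0.15 / 0.9
e = 0.4467


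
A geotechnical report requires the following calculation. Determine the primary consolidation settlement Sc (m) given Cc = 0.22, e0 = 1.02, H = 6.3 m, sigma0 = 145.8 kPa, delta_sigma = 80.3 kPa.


Using Sc = Cc * H / (1 + e0) * log10((sigma0 + delta_sigma) / sigma0)
Stress ratio = (145.8 + 80.3) / 145.8 = 1.55075
log10(1.55075) = 0.190543
Cc * H / (1 + e0) = 0.22 * 6.3 / (1 + 1.02) = 0.686139
Sc = 0.686139 * 0.190543
Sc = 0.1307 m


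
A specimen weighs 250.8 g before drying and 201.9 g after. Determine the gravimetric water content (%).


Using w = (m_wet - m_dry) / m_dry * 100
m_wet - m_dry = 250.8 - 201.9 = 48.9 g
w = 48.9 / 201.9 * 100
w = 24.22 %


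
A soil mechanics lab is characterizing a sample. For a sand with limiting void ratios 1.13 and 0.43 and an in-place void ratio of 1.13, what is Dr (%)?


Result: 0.0 %

Derivation:
Using Dr = (e_max - e) / (e_max - e_min) * 100
e_max - e = 1.13 - 1.13 = 0.0
e_max - e_min = 1.13 - 0.43 = 0.7
Dr = 0.0 / 0.7 * 100
Dr = 0.0 %


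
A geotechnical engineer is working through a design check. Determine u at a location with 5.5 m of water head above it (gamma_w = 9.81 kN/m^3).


Result: 53.96 kPa

Derivation:
Using u = gamma_w * h_w
u = 9.81 * 5.5
u = 53.96 kPa


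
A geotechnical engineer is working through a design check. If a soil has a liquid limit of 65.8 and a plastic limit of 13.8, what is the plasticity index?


Using PI = LL - PL
PI = 65.8 - 13.8
PI = 52.0


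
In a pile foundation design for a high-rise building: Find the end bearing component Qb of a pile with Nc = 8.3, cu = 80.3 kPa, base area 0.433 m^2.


Result: 288.59 kN

Derivation:
Using Qb = Nc * cu * Ab
Qb = 8.3 * 80.3 * 0.433
Qb = 288.59 kN


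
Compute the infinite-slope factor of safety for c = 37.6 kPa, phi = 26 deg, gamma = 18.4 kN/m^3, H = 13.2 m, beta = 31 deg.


Using Fs = c / (gamma*H*sin(beta)*cos(beta)) + tan(phi)/tan(beta)
Cohesion contribution = 37.6 / (18.4*13.2*sin(31)*cos(31))
Cohesion contribution = 0.350664
Friction contribution = tan(26)/tan(31) = 0.811723
Fs = 0.350664 + 0.811723
Fs = 1.162


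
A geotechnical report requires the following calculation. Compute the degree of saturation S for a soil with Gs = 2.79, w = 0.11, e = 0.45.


Using S = Gs * w / e
S = 2.79 * 0.11 / 0.45
S = 0.682


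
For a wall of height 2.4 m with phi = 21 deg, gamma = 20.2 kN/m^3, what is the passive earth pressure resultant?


Compute passive earth pressure coefficient:
Kp = tan^2(45 + phi/2) = tan^2(55.5) = 2.117051
Compute passive force:
Pp = 0.5 * Kp * gamma * H^2
Pp = 0.5 * 2.117051 * 20.2 * 2.4^2
Pp = 123.16 kN/m


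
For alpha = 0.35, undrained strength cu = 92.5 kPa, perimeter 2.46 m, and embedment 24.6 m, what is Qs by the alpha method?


Result: 1959.21 kN

Derivation:
Using Qs = alpha * cu * perimeter * L
Qs = 0.35 * 92.5 * 2.46 * 24.6
Qs = 1959.21 kN


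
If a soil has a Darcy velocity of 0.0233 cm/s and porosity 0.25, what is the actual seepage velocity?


Using v_s = v_d / n
v_s = 0.0233 / 0.25
v_s = 0.0932 cm/s


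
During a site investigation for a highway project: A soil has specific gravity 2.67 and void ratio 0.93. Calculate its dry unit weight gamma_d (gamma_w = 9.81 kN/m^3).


Using gamma_d = Gs * gamma_w / (1 + e)
gamma_d = 2.67 * 9.81 / (1 + 0.93)
gamma_d = 2.67 * 9.81 / 1.93
gamma_d = 13.571 kN/m^3


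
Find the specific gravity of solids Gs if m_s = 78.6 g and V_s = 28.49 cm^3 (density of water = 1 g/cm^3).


Using Gs = m_s / (V_s * rho_w)
Since rho_w = 1 g/cm^3:
Gs = 78.6 / 28.49
Gs = 2.759


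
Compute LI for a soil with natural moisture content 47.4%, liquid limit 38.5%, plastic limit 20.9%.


Result: 1.506

Derivation:
First compute the plasticity index:
PI = LL - PL = 38.5 - 20.9 = 17.6
Then compute the liquidity index:
LI = (w - PL) / PI
LI = (47.4 - 20.9) / 17.6
LI = 1.506


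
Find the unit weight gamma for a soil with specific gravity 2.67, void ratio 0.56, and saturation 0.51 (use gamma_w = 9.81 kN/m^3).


Using gamma = gamma_w * (Gs + S*e) / (1 + e)
Numerator: Gs + S*e = 2.67 + 0.51*0.56 = 2.9556
Denominator: 1 + e = 1 + 0.56 = 1.56
gamma = 9.81 * 2.9556 / 1.56
gamma = 18.586 kN/m^3


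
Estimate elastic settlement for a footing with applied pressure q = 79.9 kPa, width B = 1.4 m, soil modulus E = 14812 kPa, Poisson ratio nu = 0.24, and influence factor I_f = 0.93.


Using Se = q * B * (1 - nu^2) * I_f / E
1 - nu^2 = 1 - 0.24^2 = 0.9424
Se = 79.9 * 1.4 * 0.9424 * 0.93 / 14812
Se = 0.006619 m
Convert to mm: Se = 0.006619 * 1000 = 6.619 mm


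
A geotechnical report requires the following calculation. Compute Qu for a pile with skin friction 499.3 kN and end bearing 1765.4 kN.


Result: 2264.7 kN

Derivation:
Using Qu = Qf + Qb
Qu = 499.3 + 1765.4
Qu = 2264.7 kN


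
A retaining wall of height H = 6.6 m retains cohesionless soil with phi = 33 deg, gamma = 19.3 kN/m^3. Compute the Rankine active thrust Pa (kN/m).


Compute active earth pressure coefficient:
Ka = tan^2(45 - phi/2) = tan^2(28.5) = 0.294801
Compute active force:
Pa = 0.5 * Ka * gamma * H^2
Pa = 0.5 * 0.294801 * 19.3 * 6.6^2
Pa = 123.92 kN/m


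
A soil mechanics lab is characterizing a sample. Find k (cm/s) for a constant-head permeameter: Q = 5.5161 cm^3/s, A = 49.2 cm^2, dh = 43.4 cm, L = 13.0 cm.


Result: 0.033583 cm/s

Derivation:
Compute hydraulic gradient:
i = dh / L = 43.4 / 13.0 = 3.33846
Then apply Darcy's law:
k = Q / (A * i)
k = 5.5161 / (49.2 * 3.33846)
k = 5.5161 / 164.252
k = 0.033583 cm/s


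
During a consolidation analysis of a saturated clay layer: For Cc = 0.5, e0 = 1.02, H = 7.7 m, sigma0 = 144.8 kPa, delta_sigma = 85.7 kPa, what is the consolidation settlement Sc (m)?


Using Sc = Cc * H / (1 + e0) * log10((sigma0 + delta_sigma) / sigma0)
Stress ratio = (144.8 + 85.7) / 144.8 = 1.59185
log10(1.59185) = 0.201902
Cc * H / (1 + e0) = 0.5 * 7.7 / (1 + 1.02) = 1.90594
Sc = 1.90594 * 0.201902
Sc = 0.3848 m


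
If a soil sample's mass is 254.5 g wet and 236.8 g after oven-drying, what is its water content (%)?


Result: 7.47 %

Derivation:
Using w = (m_wet - m_dry) / m_dry * 100
m_wet - m_dry = 254.5 - 236.8 = 17.7 g
w = 17.7 / 236.8 * 100
w = 7.47 %


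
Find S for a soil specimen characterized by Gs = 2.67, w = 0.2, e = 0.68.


Using S = Gs * w / e
S = 2.67 * 0.2 / 0.68
S = 0.7853


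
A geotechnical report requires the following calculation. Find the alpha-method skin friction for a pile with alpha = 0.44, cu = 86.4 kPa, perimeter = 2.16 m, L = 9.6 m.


Using Qs = alpha * cu * perimeter * L
Qs = 0.44 * 86.4 * 2.16 * 9.6
Qs = 788.3 kN


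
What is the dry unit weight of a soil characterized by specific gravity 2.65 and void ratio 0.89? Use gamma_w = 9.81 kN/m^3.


Using gamma_d = Gs * gamma_w / (1 + e)
gamma_d = 2.65 * 9.81 / (1 + 0.89)
gamma_d = 2.65 * 9.81 / 1.89
gamma_d = 13.755 kN/m^3


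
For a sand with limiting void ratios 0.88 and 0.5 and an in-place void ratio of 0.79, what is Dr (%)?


Using Dr = (e_max - e) / (e_max - e_min) * 100
e_max - e = 0.88 - 0.79 = 0.09
e_max - e_min = 0.88 - 0.5 = 0.38
Dr = 0.09 / 0.38 * 100
Dr = 23.68 %


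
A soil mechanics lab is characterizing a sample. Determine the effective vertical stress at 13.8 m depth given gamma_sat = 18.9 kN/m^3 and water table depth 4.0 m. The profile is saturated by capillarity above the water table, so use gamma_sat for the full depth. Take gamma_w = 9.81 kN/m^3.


Result: 164.68 kPa

Derivation:
Total stress = gamma_sat * depth
sigma = 18.9 * 13.8 = 260.82 kPa
Pore water pressure u = gamma_w * (depth - d_wt)
u = 9.81 * (13.8 - 4.0) = 96.138 kPa
Effective stress = sigma - u
sigma' = 260.82 - 96.138 = 164.68 kPa


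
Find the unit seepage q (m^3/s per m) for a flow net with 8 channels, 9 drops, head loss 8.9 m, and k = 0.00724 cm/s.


Result: 0.0005728 m^3/s per m

Derivation:
Convert k to m/s for unit consistency with H:
k = 0.00724 cm/s = 0.00724 / 100 m/s = 7.24e-05 m/s
Using q = k * H * Nf / Nd
Nf / Nd = 8 / 9 = 0.8889
q = 7.24e-05 * 8.9 * 0.8889
q = 0.0005728 m^3/s per m


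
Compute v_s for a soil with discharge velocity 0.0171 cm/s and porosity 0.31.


Result: 0.05516 cm/s

Derivation:
Using v_s = v_d / n
v_s = 0.0171 / 0.31
v_s = 0.05516 cm/s


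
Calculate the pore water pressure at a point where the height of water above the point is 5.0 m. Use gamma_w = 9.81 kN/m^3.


Using u = gamma_w * h_w
u = 9.81 * 5.0
u = 49.05 kPa


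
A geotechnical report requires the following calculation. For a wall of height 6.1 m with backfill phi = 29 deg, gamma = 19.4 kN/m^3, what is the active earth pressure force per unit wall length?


Compute active earth pressure coefficient:
Ka = tan^2(45 - phi/2) = tan^2(30.5) = 0.346974
Compute active force:
Pa = 0.5 * Ka * gamma * H^2
Pa = 0.5 * 0.346974 * 19.4 * 6.1^2
Pa = 125.24 kN/m


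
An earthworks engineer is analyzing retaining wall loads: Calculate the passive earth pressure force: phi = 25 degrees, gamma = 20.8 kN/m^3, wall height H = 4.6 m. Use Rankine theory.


Compute passive earth pressure coefficient:
Kp = tan^2(45 + phi/2) = tan^2(57.5) = 2.463913
Compute passive force:
Pp = 0.5 * Kp * gamma * H^2
Pp = 0.5 * 2.463913 * 20.8 * 4.6^2
Pp = 542.22 kN/m


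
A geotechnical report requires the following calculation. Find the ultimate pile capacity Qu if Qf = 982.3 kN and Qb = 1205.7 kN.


Using Qu = Qf + Qb
Qu = 982.3 + 1205.7
Qu = 2188.0 kN


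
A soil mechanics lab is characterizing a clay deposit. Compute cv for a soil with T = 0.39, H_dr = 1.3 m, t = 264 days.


Using cv = T * H_dr^2 / t
H_dr^2 = 1.3^2 = 1.69
cv = 0.39 * 1.69 / 264
cv = 0.0025 m^2/day


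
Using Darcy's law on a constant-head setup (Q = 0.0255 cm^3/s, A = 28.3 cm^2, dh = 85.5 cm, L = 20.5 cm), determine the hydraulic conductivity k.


Compute hydraulic gradient:
i = dh / L = 85.5 / 20.5 = 4.17073
Then apply Darcy's law:
k = Q / (A * i)
k = 0.0255 / (28.3 * 4.17073)
k = 0.0255 / 118.032
k = 0.000216 cm/s


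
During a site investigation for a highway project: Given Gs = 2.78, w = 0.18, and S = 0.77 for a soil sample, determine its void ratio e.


Result: 0.6499

Derivation:
Using the relation e = Gs * w / S
e = 2.78 * 0.18 / 0.77
e = 0.6499


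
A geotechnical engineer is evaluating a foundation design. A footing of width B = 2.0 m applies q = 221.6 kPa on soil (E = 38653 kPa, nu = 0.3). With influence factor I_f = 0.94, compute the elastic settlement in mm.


Using Se = q * B * (1 - nu^2) * I_f / E
1 - nu^2 = 1 - 0.3^2 = 0.91
Se = 221.6 * 2.0 * 0.91 * 0.94 / 38653
Se = 0.009808 m
Convert to mm: Se = 0.009808 * 1000 = 9.808 mm


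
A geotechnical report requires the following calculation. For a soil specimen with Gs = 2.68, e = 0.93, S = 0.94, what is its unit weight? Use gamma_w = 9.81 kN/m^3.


Using gamma = gamma_w * (Gs + S*e) / (1 + e)
Numerator: Gs + S*e = 2.68 + 0.94*0.93 = 3.5542
Denominator: 1 + e = 1 + 0.93 = 1.93
gamma = 9.81 * 3.5542 / 1.93
gamma = 18.066 kN/m^3


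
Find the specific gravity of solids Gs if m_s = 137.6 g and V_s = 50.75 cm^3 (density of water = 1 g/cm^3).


Result: 2.711

Derivation:
Using Gs = m_s / (V_s * rho_w)
Since rho_w = 1 g/cm^3:
Gs = 137.6 / 50.75
Gs = 2.711


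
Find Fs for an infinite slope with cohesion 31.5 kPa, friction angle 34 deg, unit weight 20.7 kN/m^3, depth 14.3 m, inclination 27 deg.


Using Fs = c / (gamma*H*sin(beta)*cos(beta)) + tan(phi)/tan(beta)
Cohesion contribution = 31.5 / (20.7*14.3*sin(27)*cos(27))
Cohesion contribution = 0.263073
Friction contribution = tan(34)/tan(27) = 1.3238
Fs = 0.263073 + 1.3238
Fs = 1.587


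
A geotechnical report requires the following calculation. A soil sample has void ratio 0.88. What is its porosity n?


Using the relation n = e / (1 + e)
n = 0.88 / (1 + 0.88)
n = 0.88 / 1.88
n = 0.4681


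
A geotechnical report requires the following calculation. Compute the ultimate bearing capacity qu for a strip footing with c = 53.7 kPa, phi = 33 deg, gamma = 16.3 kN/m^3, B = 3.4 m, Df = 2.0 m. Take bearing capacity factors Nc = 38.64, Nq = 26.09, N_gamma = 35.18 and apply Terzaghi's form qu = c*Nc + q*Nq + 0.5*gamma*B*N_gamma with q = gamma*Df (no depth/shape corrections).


Result: 3900.34 kPa

Derivation:
Compute qu = c*Nc + gamma*Df*Nq + 0.5*gamma*B*N_gamma
Term 1: 53.7 * 38.64 = 2074.968
Term 2: 16.3 * 2.0 * 26.09 = 850.534
Term 3: 0.5 * 16.3 * 3.4 * 35.18 = 974.8378
qu = 2074.968 + 850.534 + 974.8378
qu = 3900.34 kPa


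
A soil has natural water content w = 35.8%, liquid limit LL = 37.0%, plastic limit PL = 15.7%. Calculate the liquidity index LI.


Result: 0.944

Derivation:
First compute the plasticity index:
PI = LL - PL = 37.0 - 15.7 = 21.3
Then compute the liquidity index:
LI = (w - PL) / PI
LI = (35.8 - 15.7) / 21.3
LI = 0.944


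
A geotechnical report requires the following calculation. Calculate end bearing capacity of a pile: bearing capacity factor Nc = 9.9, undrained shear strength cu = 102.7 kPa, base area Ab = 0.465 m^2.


Using Qb = Nc * cu * Ab
Qb = 9.9 * 102.7 * 0.465
Qb = 472.78 kN


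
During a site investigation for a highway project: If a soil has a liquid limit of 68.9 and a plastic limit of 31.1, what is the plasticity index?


Using PI = LL - PL
PI = 68.9 - 31.1
PI = 37.8


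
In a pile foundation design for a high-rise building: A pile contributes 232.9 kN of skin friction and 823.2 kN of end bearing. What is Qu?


Using Qu = Qf + Qb
Qu = 232.9 + 823.2
Qu = 1056.1 kN


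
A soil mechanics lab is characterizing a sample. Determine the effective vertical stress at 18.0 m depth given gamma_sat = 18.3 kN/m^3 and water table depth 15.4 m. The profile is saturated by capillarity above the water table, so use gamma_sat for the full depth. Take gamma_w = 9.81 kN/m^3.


Result: 303.89 kPa

Derivation:
Total stress = gamma_sat * depth
sigma = 18.3 * 18.0 = 329.4 kPa
Pore water pressure u = gamma_w * (depth - d_wt)
u = 9.81 * (18.0 - 15.4) = 25.506 kPa
Effective stress = sigma - u
sigma' = 329.4 - 25.506 = 303.89 kPa


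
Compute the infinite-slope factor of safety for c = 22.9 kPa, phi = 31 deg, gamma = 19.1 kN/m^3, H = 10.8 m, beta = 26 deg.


Result: 1.514

Derivation:
Using Fs = c / (gamma*H*sin(beta)*cos(beta)) + tan(phi)/tan(beta)
Cohesion contribution = 22.9 / (19.1*10.8*sin(26)*cos(26))
Cohesion contribution = 0.281758
Friction contribution = tan(31)/tan(26) = 1.23195
Fs = 0.281758 + 1.23195
Fs = 1.514


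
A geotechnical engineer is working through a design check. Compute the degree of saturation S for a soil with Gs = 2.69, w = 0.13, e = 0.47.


Result: 0.744

Derivation:
Using S = Gs * w / e
S = 2.69 * 0.13 / 0.47
S = 0.744


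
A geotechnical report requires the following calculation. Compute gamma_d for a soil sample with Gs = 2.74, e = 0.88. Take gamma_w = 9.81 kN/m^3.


Using gamma_d = Gs * gamma_w / (1 + e)
gamma_d = 2.74 * 9.81 / (1 + 0.88)
gamma_d = 2.74 * 9.81 / 1.88
gamma_d = 14.298 kN/m^3


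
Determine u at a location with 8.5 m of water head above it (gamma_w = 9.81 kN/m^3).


Using u = gamma_w * h_w
u = 9.81 * 8.5
u = 83.39 kPa


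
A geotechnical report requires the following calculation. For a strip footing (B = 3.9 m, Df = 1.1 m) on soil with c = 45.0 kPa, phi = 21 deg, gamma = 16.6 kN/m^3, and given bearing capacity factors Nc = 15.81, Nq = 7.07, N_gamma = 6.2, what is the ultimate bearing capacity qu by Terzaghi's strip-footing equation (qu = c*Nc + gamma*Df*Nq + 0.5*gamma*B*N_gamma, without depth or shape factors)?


Compute qu = c*Nc + gamma*Df*Nq + 0.5*gamma*B*N_gamma
Term 1: 45.0 * 15.81 = 711.45
Term 2: 16.6 * 1.1 * 7.07 = 129.0982
Term 3: 0.5 * 16.6 * 3.9 * 6.2 = 200.694
qu = 711.45 + 129.0982 + 200.694
qu = 1041.24 kPa


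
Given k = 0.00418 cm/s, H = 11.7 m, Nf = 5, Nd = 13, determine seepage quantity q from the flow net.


Convert k to m/s for unit consistency with H:
k = 0.00418 cm/s = 0.00418 / 100 m/s = 4.18e-05 m/s
Using q = k * H * Nf / Nd
Nf / Nd = 5 / 13 = 0.3846
q = 4.18e-05 * 11.7 * 0.3846
q = 0.0001881 m^3/s per m


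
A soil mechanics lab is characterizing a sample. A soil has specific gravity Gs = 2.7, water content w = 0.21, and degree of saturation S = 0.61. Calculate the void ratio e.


Using the relation e = Gs * w / S
e = 2.7 * 0.21 / 0.61
e = 0.9295


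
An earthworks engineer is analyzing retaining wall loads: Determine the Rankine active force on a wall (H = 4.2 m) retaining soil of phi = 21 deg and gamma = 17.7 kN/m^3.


Compute active earth pressure coefficient:
Ka = tan^2(45 - phi/2) = tan^2(34.5) = 0.472355
Compute active force:
Pa = 0.5 * Ka * gamma * H^2
Pa = 0.5 * 0.472355 * 17.7 * 4.2^2
Pa = 73.74 kN/m


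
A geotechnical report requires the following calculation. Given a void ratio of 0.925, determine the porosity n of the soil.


Using the relation n = e / (1 + e)
n = 0.925 / (1 + 0.925)
n = 0.925 / 1.925
n = 0.4805


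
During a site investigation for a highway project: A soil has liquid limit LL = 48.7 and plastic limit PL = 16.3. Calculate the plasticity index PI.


Result: 32.4

Derivation:
Using PI = LL - PL
PI = 48.7 - 16.3
PI = 32.4


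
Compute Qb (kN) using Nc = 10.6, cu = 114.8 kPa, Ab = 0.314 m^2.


Using Qb = Nc * cu * Ab
Qb = 10.6 * 114.8 * 0.314
Qb = 382.1 kN


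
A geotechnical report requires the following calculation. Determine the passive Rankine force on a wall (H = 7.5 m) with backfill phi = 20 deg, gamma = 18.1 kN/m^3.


Result: 1038.29 kN/m

Derivation:
Compute passive earth pressure coefficient:
Kp = tan^2(45 + phi/2) = tan^2(55.0) = 2.039607
Compute passive force:
Pp = 0.5 * Kp * gamma * H^2
Pp = 0.5 * 2.039607 * 18.1 * 7.5^2
Pp = 1038.29 kN/m


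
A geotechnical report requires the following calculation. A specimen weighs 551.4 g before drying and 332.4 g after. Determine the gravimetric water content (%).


Using w = (m_wet - m_dry) / m_dry * 100
m_wet - m_dry = 551.4 - 332.4 = 219.0 g
w = 219.0 / 332.4 * 100
w = 65.88 %


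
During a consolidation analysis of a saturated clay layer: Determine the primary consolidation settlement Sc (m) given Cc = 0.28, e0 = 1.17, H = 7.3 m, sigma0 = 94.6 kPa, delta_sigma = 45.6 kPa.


Using Sc = Cc * H / (1 + e0) * log10((sigma0 + delta_sigma) / sigma0)
Stress ratio = (94.6 + 45.6) / 94.6 = 1.48203
log10(1.48203) = 0.170857
Cc * H / (1 + e0) = 0.28 * 7.3 / (1 + 1.17) = 0.941935
Sc = 0.941935 * 0.170857
Sc = 0.1609 m


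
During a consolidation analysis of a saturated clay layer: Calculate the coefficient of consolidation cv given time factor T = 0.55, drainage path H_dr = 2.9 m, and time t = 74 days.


Result: 0.06251 m^2/day

Derivation:
Using cv = T * H_dr^2 / t
H_dr^2 = 2.9^2 = 8.41
cv = 0.55 * 8.41 / 74
cv = 0.06251 m^2/day


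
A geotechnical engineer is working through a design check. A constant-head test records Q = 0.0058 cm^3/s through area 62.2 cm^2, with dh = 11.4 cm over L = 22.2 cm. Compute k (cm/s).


Result: 0.000182 cm/s

Derivation:
Compute hydraulic gradient:
i = dh / L = 11.4 / 22.2 = 0.513514
Then apply Darcy's law:
k = Q / (A * i)
k = 0.0058 / (62.2 * 0.513514)
k = 0.0058 / 31.9405
k = 0.000182 cm/s


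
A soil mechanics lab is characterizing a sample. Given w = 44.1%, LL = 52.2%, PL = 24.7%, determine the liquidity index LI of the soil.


First compute the plasticity index:
PI = LL - PL = 52.2 - 24.7 = 27.5
Then compute the liquidity index:
LI = (w - PL) / PI
LI = (44.1 - 24.7) / 27.5
LI = 0.705


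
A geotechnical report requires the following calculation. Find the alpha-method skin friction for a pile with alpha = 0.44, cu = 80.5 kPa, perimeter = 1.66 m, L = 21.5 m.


Using Qs = alpha * cu * perimeter * L
Qs = 0.44 * 80.5 * 1.66 * 21.5
Qs = 1264.14 kN


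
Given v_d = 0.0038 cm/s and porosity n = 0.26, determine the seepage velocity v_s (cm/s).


Result: 0.01462 cm/s

Derivation:
Using v_s = v_d / n
v_s = 0.0038 / 0.26
v_s = 0.01462 cm/s


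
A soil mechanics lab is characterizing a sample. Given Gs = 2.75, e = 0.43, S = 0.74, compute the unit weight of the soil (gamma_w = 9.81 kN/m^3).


Using gamma = gamma_w * (Gs + S*e) / (1 + e)
Numerator: Gs + S*e = 2.75 + 0.74*0.43 = 3.0682
Denominator: 1 + e = 1 + 0.43 = 1.43
gamma = 9.81 * 3.0682 / 1.43
gamma = 21.048 kN/m^3


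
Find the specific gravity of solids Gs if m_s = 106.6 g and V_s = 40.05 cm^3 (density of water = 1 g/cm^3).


Using Gs = m_s / (V_s * rho_w)
Since rho_w = 1 g/cm^3:
Gs = 106.6 / 40.05
Gs = 2.662


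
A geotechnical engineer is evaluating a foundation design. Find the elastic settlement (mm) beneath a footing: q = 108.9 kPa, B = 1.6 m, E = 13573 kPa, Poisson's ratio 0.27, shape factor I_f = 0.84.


Using Se = q * B * (1 - nu^2) * I_f / E
1 - nu^2 = 1 - 0.27^2 = 0.9271
Se = 108.9 * 1.6 * 0.9271 * 0.84 / 13573
Se = 0.009997 m
Convert to mm: Se = 0.009997 * 1000 = 9.997 mm


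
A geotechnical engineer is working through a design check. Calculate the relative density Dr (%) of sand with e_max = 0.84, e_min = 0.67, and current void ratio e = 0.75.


Using Dr = (e_max - e) / (e_max - e_min) * 100
e_max - e = 0.84 - 0.75 = 0.09
e_max - e_min = 0.84 - 0.67 = 0.17
Dr = 0.09 / 0.17 * 100
Dr = 52.94 %


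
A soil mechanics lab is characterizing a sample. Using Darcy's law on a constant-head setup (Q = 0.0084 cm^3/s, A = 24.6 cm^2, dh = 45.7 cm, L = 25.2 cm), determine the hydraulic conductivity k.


Compute hydraulic gradient:
i = dh / L = 45.7 / 25.2 = 1.81349
Then apply Darcy's law:
k = Q / (A * i)
k = 0.0084 / (24.6 * 1.81349)
k = 0.0084 / 44.6119
k = 0.000188 cm/s


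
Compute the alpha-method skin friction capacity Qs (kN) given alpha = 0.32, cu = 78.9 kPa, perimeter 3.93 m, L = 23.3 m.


Using Qs = alpha * cu * perimeter * L
Qs = 0.32 * 78.9 * 3.93 * 23.3
Qs = 2311.93 kN


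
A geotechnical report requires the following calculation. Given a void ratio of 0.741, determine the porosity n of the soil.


Using the relation n = e / (1 + e)
n = 0.741 / (1 + 0.741)
n = 0.741 / 1.741
n = 0.4256


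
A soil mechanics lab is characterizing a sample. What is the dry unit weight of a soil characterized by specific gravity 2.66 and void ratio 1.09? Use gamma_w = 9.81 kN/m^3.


Result: 12.485 kN/m^3

Derivation:
Using gamma_d = Gs * gamma_w / (1 + e)
gamma_d = 2.66 * 9.81 / (1 + 1.09)
gamma_d = 2.66 * 9.81 / 2.09
gamma_d = 12.485 kN/m^3


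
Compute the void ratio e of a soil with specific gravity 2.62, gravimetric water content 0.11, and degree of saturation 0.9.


Result: 0.3202

Derivation:
Using the relation e = Gs * w / S
e = 2.62 * 0.11 / 0.9
e = 0.3202


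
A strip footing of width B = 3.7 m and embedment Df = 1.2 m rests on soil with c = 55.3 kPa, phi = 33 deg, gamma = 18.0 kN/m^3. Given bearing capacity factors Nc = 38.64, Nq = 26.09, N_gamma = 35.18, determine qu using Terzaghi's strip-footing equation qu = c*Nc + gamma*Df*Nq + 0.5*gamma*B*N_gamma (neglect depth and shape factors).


Compute qu = c*Nc + gamma*Df*Nq + 0.5*gamma*B*N_gamma
Term 1: 55.3 * 38.64 = 2136.792
Term 2: 18.0 * 1.2 * 26.09 = 563.544
Term 3: 0.5 * 18.0 * 3.7 * 35.18 = 1171.494
qu = 2136.792 + 563.544 + 1171.494
qu = 3871.83 kPa


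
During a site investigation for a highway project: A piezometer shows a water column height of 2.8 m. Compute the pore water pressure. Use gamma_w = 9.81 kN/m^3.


Using u = gamma_w * h_w
u = 9.81 * 2.8
u = 27.47 kPa


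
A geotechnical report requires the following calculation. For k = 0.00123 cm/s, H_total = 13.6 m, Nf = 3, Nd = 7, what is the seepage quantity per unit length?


Convert k to m/s for unit consistency with H:
k = 0.00123 cm/s = 0.00123 / 100 m/s = 1.23e-05 m/s
Using q = k * H * Nf / Nd
Nf / Nd = 3 / 7 = 0.4286
q = 1.23e-05 * 13.6 * 0.4286
q = 7.169e-05 m^3/s per m


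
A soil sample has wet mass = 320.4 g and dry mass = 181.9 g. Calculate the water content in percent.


Using w = (m_wet - m_dry) / m_dry * 100
m_wet - m_dry = 320.4 - 181.9 = 138.5 g
w = 138.5 / 181.9 * 100
w = 76.14 %


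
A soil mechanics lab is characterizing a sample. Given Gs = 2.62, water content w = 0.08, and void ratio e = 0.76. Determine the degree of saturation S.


Result: 0.2758

Derivation:
Using S = Gs * w / e
S = 2.62 * 0.08 / 0.76
S = 0.2758


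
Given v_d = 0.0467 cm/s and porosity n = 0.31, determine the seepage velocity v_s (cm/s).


Using v_s = v_d / n
v_s = 0.0467 / 0.31
v_s = 0.15065 cm/s


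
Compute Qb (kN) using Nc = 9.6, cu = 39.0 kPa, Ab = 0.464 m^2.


Using Qb = Nc * cu * Ab
Qb = 9.6 * 39.0 * 0.464
Qb = 173.72 kN


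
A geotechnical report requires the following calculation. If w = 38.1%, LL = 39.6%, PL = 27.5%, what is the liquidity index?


First compute the plasticity index:
PI = LL - PL = 39.6 - 27.5 = 12.1
Then compute the liquidity index:
LI = (w - PL) / PI
LI = (38.1 - 27.5) / 12.1
LI = 0.876


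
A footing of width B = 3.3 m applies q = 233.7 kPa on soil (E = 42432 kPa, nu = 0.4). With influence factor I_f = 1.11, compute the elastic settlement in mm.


Result: 16.947 mm

Derivation:
Using Se = q * B * (1 - nu^2) * I_f / E
1 - nu^2 = 1 - 0.4^2 = 0.84
Se = 233.7 * 3.3 * 0.84 * 1.11 / 42432
Se = 0.016947 m
Convert to mm: Se = 0.016947 * 1000 = 16.947 mm


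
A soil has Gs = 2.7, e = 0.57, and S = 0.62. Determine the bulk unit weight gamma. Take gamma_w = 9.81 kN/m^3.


Using gamma = gamma_w * (Gs + S*e) / (1 + e)
Numerator: Gs + S*e = 2.7 + 0.62*0.57 = 3.0534
Denominator: 1 + e = 1 + 0.57 = 1.57
gamma = 9.81 * 3.0534 / 1.57
gamma = 19.079 kN/m^3


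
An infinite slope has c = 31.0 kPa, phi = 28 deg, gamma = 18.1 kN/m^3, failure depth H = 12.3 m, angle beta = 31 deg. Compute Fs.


Using Fs = c / (gamma*H*sin(beta)*cos(beta)) + tan(phi)/tan(beta)
Cohesion contribution = 31.0 / (18.1*12.3*sin(31)*cos(31))
Cohesion contribution = 0.315408
Friction contribution = tan(28)/tan(31) = 0.884913
Fs = 0.315408 + 0.884913
Fs = 1.2


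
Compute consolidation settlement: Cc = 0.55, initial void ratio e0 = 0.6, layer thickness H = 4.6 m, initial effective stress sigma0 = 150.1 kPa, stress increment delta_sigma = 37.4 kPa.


Using Sc = Cc * H / (1 + e0) * log10((sigma0 + delta_sigma) / sigma0)
Stress ratio = (150.1 + 37.4) / 150.1 = 1.24917
log10(1.24917) = 0.0966206
Cc * H / (1 + e0) = 0.55 * 4.6 / (1 + 0.6) = 1.58125
Sc = 1.58125 * 0.0966206
Sc = 0.1528 m


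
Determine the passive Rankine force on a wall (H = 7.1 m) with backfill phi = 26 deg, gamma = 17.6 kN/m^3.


Result: 1136.11 kN/m

Derivation:
Compute passive earth pressure coefficient:
Kp = tan^2(45 + phi/2) = tan^2(58.0) = 2.561071
Compute passive force:
Pp = 0.5 * Kp * gamma * H^2
Pp = 0.5 * 2.561071 * 17.6 * 7.1^2
Pp = 1136.11 kN/m


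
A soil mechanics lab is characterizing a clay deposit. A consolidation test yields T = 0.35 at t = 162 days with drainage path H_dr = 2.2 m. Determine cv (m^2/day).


Using cv = T * H_dr^2 / t
H_dr^2 = 2.2^2 = 4.84
cv = 0.35 * 4.84 / 162
cv = 0.01046 m^2/day


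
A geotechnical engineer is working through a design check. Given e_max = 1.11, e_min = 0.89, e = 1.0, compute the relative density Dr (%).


Using Dr = (e_max - e) / (e_max - e_min) * 100
e_max - e = 1.11 - 1.0 = 0.11
e_max - e_min = 1.11 - 0.89 = 0.22
Dr = 0.11 / 0.22 * 100
Dr = 50.0 %


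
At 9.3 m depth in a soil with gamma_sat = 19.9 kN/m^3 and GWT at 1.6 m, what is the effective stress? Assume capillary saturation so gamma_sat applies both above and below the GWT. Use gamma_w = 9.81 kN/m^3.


Result: 109.53 kPa

Derivation:
Total stress = gamma_sat * depth
sigma = 19.9 * 9.3 = 185.07 kPa
Pore water pressure u = gamma_w * (depth - d_wt)
u = 9.81 * (9.3 - 1.6) = 75.537 kPa
Effective stress = sigma - u
sigma' = 185.07 - 75.537 = 109.53 kPa


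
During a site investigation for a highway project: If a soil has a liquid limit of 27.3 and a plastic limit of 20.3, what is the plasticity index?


Result: 7.0

Derivation:
Using PI = LL - PL
PI = 27.3 - 20.3
PI = 7.0


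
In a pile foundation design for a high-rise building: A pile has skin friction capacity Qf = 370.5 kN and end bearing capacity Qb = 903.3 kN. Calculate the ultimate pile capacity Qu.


Result: 1273.8 kN

Derivation:
Using Qu = Qf + Qb
Qu = 370.5 + 903.3
Qu = 1273.8 kN


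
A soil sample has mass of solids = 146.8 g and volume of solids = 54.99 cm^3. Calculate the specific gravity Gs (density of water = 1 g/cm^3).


Using Gs = m_s / (V_s * rho_w)
Since rho_w = 1 g/cm^3:
Gs = 146.8 / 54.99
Gs = 2.67


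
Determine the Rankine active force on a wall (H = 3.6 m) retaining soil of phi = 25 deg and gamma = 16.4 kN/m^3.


Result: 43.13 kN/m

Derivation:
Compute active earth pressure coefficient:
Ka = tan^2(45 - phi/2) = tan^2(32.5) = 0.405859
Compute active force:
Pa = 0.5 * Ka * gamma * H^2
Pa = 0.5 * 0.405859 * 16.4 * 3.6^2
Pa = 43.13 kN/m


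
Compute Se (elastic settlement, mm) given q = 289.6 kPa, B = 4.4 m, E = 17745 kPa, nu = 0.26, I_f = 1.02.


Result: 68.293 mm

Derivation:
Using Se = q * B * (1 - nu^2) * I_f / E
1 - nu^2 = 1 - 0.26^2 = 0.9324
Se = 289.6 * 4.4 * 0.9324 * 1.02 / 17745
Se = 0.068293 m
Convert to mm: Se = 0.068293 * 1000 = 68.293 mm
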